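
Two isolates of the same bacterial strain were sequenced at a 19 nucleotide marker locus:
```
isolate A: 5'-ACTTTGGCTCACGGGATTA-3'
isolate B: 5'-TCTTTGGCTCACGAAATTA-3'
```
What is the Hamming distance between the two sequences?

3

The sequences differ at bases 1, 14, 15 (1-based) — 3 in total.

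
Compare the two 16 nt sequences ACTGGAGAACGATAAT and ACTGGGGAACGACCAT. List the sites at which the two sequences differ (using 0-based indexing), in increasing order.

Scanning 0-based: 5: A/G; 12: T/C; 13: A/C.

5, 12, 13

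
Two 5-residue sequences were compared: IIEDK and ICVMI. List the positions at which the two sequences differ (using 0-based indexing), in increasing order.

1, 2, 3, 4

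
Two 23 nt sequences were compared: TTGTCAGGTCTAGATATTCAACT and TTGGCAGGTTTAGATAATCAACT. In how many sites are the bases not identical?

Comparing position by position, 3 sites differ: 4 (T/G), 10 (C/T), 17 (T/A).

3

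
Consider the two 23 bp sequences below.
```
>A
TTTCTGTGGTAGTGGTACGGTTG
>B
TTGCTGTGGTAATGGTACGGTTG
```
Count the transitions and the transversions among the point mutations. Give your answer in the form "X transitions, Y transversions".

Transitions (purine↔purine or pyrimidine↔pyrimidine): 12 G→A.
Transversions (purine↔pyrimidine): 3 T→G.

1 transition, 1 transversion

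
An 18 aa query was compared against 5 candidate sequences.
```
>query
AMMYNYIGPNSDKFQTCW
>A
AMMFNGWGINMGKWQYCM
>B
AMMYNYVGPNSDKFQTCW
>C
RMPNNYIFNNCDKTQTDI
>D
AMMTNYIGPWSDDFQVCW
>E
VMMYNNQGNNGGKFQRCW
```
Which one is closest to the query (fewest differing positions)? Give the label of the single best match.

B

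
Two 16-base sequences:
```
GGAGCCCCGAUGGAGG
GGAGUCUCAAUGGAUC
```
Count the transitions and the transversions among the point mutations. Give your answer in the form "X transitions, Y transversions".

Mismatches (1-based):
site 5: C→U (pyrimidine→pyrimidine, transition)
site 7: C→U (pyrimidine→pyrimidine, transition)
site 9: G→A (purine→purine, transition)
site 15: G→U (purine→pyrimidine, transversion)
site 16: G→C (purine→pyrimidine, transversion)

3 transitions, 2 transversions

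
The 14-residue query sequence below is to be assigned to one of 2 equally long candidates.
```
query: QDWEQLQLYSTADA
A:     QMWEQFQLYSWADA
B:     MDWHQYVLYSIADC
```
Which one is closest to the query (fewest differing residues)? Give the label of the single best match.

Hamming distances to query — A: 3; B: 6.
Smallest is A with 3 mismatches.

A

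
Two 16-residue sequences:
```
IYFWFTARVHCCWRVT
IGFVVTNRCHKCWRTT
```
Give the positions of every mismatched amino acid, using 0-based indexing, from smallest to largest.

Differences at position 1 (Y→G), position 3 (W→V), position 4 (F→V), position 6 (A→N), position 8 (V→C), position 10 (C→K), position 14 (V→T).

1, 3, 4, 6, 8, 10, 14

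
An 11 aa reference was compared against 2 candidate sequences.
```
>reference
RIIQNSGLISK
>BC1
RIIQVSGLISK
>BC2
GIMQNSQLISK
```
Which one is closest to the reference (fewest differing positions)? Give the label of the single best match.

BC1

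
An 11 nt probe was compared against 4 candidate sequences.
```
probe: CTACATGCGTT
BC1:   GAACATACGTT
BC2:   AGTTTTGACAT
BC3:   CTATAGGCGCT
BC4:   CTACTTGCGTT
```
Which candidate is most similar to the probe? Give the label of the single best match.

BC1 differs at 3 bases; BC2 differs at 8 bases; BC3 differs at 3 bases; BC4 differs at 1 base. The closest is BC4.

BC4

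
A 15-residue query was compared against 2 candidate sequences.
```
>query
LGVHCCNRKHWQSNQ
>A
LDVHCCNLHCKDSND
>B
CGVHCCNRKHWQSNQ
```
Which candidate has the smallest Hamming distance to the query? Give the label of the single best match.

Hamming distances to query — A: 7; B: 1.
Smallest is B with 1 mismatch.

B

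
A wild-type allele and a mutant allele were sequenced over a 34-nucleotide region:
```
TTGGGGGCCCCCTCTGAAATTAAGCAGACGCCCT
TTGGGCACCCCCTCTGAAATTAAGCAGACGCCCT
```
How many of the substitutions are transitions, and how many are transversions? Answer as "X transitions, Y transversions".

Transitions (purine↔purine or pyrimidine↔pyrimidine): 7 G→A.
Transversions (purine↔pyrimidine): 6 G→C.

1 transition, 1 transversion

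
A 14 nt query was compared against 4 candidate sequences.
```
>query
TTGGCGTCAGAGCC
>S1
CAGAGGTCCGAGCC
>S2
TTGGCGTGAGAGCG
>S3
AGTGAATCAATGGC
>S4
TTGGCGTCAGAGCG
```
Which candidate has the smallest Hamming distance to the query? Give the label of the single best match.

S4

Hamming distances to query — S1: 5; S2: 2; S3: 8; S4: 1.
Smallest is S4 with 1 mismatch.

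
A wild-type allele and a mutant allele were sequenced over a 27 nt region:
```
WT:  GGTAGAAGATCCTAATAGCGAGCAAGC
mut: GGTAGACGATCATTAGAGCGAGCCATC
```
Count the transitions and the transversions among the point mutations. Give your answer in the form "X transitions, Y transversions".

Transitions (purine↔purine or pyrimidine↔pyrimidine): none.
Transversions (purine↔pyrimidine): 7 A→C, 12 C→A, 14 A→T, 16 T→G, 24 A→C, 26 G→T.

0 transitions, 6 transversions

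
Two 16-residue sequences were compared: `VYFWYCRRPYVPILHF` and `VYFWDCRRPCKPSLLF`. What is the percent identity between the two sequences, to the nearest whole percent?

69%

Mismatches at positions 5, 10, 11, 13, 15 (1-based): 5 of 16.
Identical positions: 11/16 = 68.75% → 69%.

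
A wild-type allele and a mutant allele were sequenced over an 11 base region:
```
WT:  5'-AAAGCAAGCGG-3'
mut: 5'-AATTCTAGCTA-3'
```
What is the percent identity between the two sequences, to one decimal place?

54.5%

Mismatches at positions 3, 4, 6, 10, 11 (1-based): 5 of 11.
Identical positions: 6/11 = 54.55% → 54.5%.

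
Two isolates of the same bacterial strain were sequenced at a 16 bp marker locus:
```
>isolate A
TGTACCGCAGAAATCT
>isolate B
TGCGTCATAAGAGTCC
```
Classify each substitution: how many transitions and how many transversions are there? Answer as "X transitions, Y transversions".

Mismatches (1-based):
base 3: T→C (pyrimidine→pyrimidine, transition)
base 4: A→G (purine→purine, transition)
base 5: C→T (pyrimidine→pyrimidine, transition)
base 7: G→A (purine→purine, transition)
base 8: C→T (pyrimidine→pyrimidine, transition)
base 10: G→A (purine→purine, transition)
base 11: A→G (purine→purine, transition)
base 13: A→G (purine→purine, transition)
base 16: T→C (pyrimidine→pyrimidine, transition)

9 transitions, 0 transversions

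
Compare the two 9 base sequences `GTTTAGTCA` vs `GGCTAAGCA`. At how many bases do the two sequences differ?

The sequences differ at bases 2, 3, 6, 7 (1-based) — 4 in total.

4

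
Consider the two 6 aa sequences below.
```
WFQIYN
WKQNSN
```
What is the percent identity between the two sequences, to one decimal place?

50.0%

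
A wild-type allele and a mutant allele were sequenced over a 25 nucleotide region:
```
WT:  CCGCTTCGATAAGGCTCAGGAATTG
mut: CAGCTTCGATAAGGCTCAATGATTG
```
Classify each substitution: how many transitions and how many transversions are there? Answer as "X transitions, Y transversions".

2 transitions, 2 transversions

Mismatches (1-based):
site 2: C→A (pyrimidine→purine, transversion)
site 19: G→A (purine→purine, transition)
site 20: G→T (purine→pyrimidine, transversion)
site 21: A→G (purine→purine, transition)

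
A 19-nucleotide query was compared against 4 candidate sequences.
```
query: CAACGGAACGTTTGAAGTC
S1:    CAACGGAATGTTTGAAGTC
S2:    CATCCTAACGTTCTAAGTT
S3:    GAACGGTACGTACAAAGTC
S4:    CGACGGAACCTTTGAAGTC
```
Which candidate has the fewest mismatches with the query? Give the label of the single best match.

S1

Hamming distances to query — S1: 1; S2: 6; S3: 5; S4: 2.
Smallest is S1 with 1 mismatch.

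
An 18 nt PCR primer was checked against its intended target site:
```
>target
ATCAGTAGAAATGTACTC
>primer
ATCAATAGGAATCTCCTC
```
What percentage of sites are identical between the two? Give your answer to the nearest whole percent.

78%

4 positions differ (5, 9, 13, 15), so 14 of 18 match: 14/18 = 77.78%.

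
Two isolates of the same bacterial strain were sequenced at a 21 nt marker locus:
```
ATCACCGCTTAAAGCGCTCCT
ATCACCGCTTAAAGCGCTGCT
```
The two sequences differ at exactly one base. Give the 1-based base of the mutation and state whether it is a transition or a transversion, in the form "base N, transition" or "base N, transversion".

Base 19 changes C→G. C is a pyrimidine and G is a purine, so this is a transversion.

base 19, transversion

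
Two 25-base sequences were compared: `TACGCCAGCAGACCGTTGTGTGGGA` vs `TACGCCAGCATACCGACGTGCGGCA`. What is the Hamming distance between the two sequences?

5

Mismatches (1-based): position 11: G→T; position 16: T→A; position 17: T→C; position 21: T→C; position 24: G→C.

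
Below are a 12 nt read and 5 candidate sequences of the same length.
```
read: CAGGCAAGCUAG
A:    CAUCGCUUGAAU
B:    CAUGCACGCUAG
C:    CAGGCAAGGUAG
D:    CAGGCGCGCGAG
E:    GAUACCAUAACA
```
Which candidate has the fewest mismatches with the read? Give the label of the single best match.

C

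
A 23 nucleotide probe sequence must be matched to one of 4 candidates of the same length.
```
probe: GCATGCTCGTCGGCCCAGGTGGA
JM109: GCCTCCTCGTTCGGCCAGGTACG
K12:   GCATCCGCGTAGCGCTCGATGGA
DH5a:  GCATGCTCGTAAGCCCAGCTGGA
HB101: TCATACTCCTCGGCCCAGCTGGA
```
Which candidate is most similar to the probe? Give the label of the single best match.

DH5a

Hamming distances to probe — JM109: 8; K12: 8; DH5a: 3; HB101: 4.
Smallest is DH5a with 3 mismatches.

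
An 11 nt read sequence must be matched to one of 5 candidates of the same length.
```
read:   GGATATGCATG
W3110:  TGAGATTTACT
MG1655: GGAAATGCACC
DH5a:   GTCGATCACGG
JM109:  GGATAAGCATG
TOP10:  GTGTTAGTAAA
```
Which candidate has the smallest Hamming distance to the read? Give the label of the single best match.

Hamming distances to read — W3110: 6; MG1655: 3; DH5a: 7; JM109: 1; TOP10: 7.
Smallest is JM109 with 1 mismatch.

JM109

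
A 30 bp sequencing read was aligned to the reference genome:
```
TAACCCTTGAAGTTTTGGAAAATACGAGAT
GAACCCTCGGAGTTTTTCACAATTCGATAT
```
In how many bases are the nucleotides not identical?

8

Comparing position by position, 8 bases differ: 1 (T/G), 8 (T/C), 10 (A/G), 17 (G/T), 18 (G/C), 20 (A/C), 24 (A/T), 28 (G/T).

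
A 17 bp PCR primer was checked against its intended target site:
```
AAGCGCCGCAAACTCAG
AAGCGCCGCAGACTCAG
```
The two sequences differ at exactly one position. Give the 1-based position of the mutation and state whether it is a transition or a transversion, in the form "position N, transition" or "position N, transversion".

Position 11 changes A→G. A is a purine and G is a purine, so this is a transition.

position 11, transition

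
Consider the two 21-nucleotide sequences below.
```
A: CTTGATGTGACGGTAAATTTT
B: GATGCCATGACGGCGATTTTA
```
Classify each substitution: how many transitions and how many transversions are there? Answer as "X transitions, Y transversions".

4 transitions, 5 transversions

Mismatches (1-based):
position 1: C→G (pyrimidine→purine, transversion)
position 2: T→A (pyrimidine→purine, transversion)
position 5: A→C (purine→pyrimidine, transversion)
position 6: T→C (pyrimidine→pyrimidine, transition)
position 7: G→A (purine→purine, transition)
position 14: T→C (pyrimidine→pyrimidine, transition)
position 15: A→G (purine→purine, transition)
position 17: A→T (purine→pyrimidine, transversion)
position 21: T→A (pyrimidine→purine, transversion)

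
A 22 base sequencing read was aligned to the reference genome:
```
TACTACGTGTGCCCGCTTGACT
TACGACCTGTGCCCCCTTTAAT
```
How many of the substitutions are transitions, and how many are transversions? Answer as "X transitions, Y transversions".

0 transitions, 5 transversions

Transitions (purine↔purine or pyrimidine↔pyrimidine): none.
Transversions (purine↔pyrimidine): 4 T→G, 7 G→C, 15 G→C, 19 G→T, 21 C→A.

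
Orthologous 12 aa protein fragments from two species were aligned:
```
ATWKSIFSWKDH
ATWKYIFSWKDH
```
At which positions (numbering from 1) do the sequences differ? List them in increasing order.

5

Scanning 1-based: 5: S/Y.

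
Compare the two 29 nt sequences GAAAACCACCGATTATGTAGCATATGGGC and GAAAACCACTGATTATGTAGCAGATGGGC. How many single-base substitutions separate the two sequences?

The sequences differ at bases 10, 23 (1-based) — 2 in total.

2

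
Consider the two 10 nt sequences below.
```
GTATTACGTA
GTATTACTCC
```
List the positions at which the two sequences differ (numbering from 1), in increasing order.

8, 9, 10

Scanning 1-based: 8: G/T; 9: T/C; 10: A/C.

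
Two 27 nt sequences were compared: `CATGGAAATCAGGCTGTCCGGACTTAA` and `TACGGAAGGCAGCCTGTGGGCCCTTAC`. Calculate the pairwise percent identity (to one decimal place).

63.0%

10 positions differ (1, 3, 8, 9, 13, 18, 19, 21, 22, 27), so 17 of 27 match: 17/27 = 62.96%.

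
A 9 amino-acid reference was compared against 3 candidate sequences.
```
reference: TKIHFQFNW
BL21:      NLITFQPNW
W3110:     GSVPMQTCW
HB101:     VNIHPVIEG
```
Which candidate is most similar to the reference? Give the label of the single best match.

BL21

BL21 differs at 4 positions; W3110 differs at 7 positions; HB101 differs at 7 positions. The closest is BL21.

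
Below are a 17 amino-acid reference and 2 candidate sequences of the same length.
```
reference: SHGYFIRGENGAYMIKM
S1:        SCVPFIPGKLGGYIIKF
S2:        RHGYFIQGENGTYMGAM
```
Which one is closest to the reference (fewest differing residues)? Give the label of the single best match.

S1 differs at 9 residues; S2 differs at 5 residues. The closest is S2.

S2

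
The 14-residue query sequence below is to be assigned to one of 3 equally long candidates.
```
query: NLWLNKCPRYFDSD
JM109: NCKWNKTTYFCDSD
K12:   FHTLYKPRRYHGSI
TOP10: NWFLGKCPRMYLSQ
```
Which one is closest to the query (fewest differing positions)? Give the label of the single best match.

Hamming distances to query — JM109: 8; K12: 9; TOP10: 7.
Smallest is TOP10 with 7 mismatches.

TOP10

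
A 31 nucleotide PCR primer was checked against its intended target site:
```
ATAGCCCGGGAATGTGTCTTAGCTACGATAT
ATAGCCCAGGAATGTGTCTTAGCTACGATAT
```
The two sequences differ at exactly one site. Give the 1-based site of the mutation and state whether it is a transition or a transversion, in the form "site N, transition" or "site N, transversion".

Site 8 changes G→A. G is a purine and A is a purine, so this is a transition.

site 8, transition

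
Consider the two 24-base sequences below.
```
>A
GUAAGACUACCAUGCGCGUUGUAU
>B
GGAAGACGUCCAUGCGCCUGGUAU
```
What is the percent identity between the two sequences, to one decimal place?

5 positions differ (2, 8, 9, 18, 20), so 19 of 24 match: 19/24 = 79.17%.

79.2%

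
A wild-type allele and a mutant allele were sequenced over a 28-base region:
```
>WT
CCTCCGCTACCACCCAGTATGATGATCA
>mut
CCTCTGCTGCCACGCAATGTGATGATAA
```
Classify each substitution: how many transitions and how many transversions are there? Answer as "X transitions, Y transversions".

Mismatches (1-based):
base 5: C→T (pyrimidine→pyrimidine, transition)
base 9: A→G (purine→purine, transition)
base 14: C→G (pyrimidine→purine, transversion)
base 17: G→A (purine→purine, transition)
base 19: A→G (purine→purine, transition)
base 27: C→A (pyrimidine→purine, transversion)

4 transitions, 2 transversions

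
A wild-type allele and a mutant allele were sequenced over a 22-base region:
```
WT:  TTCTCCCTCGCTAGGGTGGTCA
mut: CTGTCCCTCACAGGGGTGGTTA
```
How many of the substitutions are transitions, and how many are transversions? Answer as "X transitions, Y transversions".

4 transitions, 2 transversions

Transitions (purine↔purine or pyrimidine↔pyrimidine): 1 T→C, 10 G→A, 13 A→G, 21 C→T.
Transversions (purine↔pyrimidine): 3 C→G, 12 T→A.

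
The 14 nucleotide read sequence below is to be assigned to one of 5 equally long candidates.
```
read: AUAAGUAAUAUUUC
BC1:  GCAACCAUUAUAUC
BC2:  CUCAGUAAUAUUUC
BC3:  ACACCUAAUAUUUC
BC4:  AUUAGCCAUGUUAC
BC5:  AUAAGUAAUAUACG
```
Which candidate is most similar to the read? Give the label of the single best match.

Hamming distances to read — BC1: 6; BC2: 2; BC3: 3; BC4: 5; BC5: 3.
Smallest is BC2 with 2 mismatches.

BC2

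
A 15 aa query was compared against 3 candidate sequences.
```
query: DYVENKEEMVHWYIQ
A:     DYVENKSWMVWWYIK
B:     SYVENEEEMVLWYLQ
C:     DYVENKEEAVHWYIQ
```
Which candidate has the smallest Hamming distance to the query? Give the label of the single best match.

C

Hamming distances to query — A: 4; B: 4; C: 1.
Smallest is C with 1 mismatch.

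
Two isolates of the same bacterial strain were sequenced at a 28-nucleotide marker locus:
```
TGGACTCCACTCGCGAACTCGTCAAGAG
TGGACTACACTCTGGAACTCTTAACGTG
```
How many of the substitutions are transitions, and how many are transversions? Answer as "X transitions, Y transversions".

0 transitions, 7 transversions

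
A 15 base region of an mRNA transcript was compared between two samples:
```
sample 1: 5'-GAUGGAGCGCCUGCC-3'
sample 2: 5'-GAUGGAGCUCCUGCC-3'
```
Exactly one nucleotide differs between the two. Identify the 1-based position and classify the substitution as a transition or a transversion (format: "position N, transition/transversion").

position 9, transversion

Position 9 changes G→U. G is a purine and U is a pyrimidine, so this is a transversion.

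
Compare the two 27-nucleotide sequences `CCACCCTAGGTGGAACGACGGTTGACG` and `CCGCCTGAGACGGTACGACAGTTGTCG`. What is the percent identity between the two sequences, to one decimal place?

70.4%

8 positions differ (3, 6, 7, 10, 11, 14, 20, 25), so 19 of 27 match: 19/27 = 70.37%.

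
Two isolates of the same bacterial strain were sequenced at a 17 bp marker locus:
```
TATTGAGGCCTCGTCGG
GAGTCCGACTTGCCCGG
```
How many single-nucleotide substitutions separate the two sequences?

9

Comparing position by position, 9 bases differ: 1 (T/G), 3 (T/G), 5 (G/C), 6 (A/C), 8 (G/A), 10 (C/T), 12 (C/G), 13 (G/C), 14 (T/C).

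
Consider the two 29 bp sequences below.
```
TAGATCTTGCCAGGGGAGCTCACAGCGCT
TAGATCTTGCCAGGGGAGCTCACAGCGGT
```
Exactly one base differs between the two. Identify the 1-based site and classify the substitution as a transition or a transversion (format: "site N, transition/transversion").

site 28, transversion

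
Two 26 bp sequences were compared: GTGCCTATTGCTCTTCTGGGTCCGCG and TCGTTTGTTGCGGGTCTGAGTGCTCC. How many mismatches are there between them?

Comparing position by position, 12 sites differ: 1 (G/T), 2 (T/C), 4 (C/T), 5 (C/T), 7 (A/G), 12 (T/G), 13 (C/G), 14 (T/G), 19 (G/A), 22 (C/G), 24 (G/T), 26 (G/C).

12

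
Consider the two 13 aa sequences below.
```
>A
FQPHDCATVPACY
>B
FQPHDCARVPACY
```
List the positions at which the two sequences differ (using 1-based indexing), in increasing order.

8

Differences at position 8 (T→R).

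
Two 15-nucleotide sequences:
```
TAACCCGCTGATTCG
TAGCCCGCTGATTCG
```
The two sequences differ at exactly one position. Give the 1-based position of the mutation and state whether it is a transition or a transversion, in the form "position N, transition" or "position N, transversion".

position 3, transition

The sequences differ only at position 3: A→G (purine→purine), a transition.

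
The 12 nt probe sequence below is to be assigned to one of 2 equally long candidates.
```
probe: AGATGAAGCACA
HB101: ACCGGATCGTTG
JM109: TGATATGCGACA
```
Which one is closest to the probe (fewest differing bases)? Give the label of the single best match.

Hamming distances to probe — HB101: 9; JM109: 6.
Smallest is JM109 with 6 mismatches.

JM109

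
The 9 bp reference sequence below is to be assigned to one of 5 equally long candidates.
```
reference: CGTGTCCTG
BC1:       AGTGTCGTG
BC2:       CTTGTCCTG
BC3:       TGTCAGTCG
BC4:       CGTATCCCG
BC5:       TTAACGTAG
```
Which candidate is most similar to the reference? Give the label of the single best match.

BC2

Hamming distances to reference — BC1: 2; BC2: 1; BC3: 6; BC4: 2; BC5: 8.
Smallest is BC2 with 1 mismatch.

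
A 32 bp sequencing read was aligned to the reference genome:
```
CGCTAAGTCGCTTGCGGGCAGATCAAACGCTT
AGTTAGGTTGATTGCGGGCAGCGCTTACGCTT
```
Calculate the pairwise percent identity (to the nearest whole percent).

72%

Mismatches at positions 1, 3, 6, 9, 11, 22, 23, 25, 26 (1-based): 9 of 32.
Identical positions: 23/32 = 71.88% → 72%.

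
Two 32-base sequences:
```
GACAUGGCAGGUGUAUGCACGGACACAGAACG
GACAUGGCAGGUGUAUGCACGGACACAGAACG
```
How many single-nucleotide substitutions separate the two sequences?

0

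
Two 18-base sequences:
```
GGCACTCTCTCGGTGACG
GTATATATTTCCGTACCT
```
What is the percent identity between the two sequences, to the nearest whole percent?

44%

Mismatches at positions 2, 3, 4, 5, 7, 9, 12, 15, 16, 18 (1-based): 10 of 18.
Identical positions: 8/18 = 44.44% → 44%.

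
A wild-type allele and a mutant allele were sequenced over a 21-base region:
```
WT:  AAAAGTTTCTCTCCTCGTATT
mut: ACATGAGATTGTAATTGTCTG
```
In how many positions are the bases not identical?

12

Comparing position by position, 12 positions differ: 2 (A/C), 4 (A/T), 6 (T/A), 7 (T/G), 8 (T/A), 9 (C/T), 11 (C/G), 13 (C/A), 14 (C/A), 16 (C/T), 19 (A/C), 21 (T/G).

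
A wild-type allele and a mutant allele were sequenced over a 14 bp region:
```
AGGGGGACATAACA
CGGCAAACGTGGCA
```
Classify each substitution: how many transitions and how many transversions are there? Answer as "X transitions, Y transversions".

5 transitions, 2 transversions

Mismatches (1-based):
site 1: A→C (purine→pyrimidine, transversion)
site 4: G→C (purine→pyrimidine, transversion)
site 5: G→A (purine→purine, transition)
site 6: G→A (purine→purine, transition)
site 9: A→G (purine→purine, transition)
site 11: A→G (purine→purine, transition)
site 12: A→G (purine→purine, transition)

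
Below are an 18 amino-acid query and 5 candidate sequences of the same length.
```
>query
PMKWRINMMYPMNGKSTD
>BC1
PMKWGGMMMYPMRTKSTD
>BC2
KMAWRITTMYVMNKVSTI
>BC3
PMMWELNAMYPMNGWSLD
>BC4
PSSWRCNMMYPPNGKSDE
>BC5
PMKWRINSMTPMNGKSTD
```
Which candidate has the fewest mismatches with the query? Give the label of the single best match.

BC1 differs at 5 residues; BC2 differs at 8 residues; BC3 differs at 6 residues; BC4 differs at 6 residues; BC5 differs at 2 residues. The closest is BC5.

BC5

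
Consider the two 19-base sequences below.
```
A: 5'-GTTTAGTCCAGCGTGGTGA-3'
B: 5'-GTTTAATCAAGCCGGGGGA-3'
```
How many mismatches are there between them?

5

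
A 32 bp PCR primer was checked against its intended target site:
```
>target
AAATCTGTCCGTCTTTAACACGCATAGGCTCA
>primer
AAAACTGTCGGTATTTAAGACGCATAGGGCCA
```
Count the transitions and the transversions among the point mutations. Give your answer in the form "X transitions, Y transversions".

Mismatches (1-based):
position 4: T→A (pyrimidine→purine, transversion)
position 10: C→G (pyrimidine→purine, transversion)
position 13: C→A (pyrimidine→purine, transversion)
position 19: C→G (pyrimidine→purine, transversion)
position 29: C→G (pyrimidine→purine, transversion)
position 30: T→C (pyrimidine→pyrimidine, transition)

1 transition, 5 transversions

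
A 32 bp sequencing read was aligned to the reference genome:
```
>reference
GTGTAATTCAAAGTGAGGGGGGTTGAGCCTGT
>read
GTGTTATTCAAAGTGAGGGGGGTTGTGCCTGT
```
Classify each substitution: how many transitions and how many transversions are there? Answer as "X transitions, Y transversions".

Transitions (purine↔purine or pyrimidine↔pyrimidine): none.
Transversions (purine↔pyrimidine): 5 A→T, 26 A→T.

0 transitions, 2 transversions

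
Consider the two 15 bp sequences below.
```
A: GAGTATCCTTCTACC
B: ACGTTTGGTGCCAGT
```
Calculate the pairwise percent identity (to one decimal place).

40.0%

9 positions differ (1, 2, 5, 7, 8, 10, 12, 14, 15), so 6 of 15 match: 6/15 = 40%.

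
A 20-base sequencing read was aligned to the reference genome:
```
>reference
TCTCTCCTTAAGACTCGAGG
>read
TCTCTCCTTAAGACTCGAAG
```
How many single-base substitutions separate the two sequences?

1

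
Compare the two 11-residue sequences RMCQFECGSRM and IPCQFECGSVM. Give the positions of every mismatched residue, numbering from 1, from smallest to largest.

Scanning 1-based: 1: R/I; 2: M/P; 10: R/V.

1, 2, 10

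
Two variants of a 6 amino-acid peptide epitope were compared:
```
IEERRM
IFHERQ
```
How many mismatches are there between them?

4

Comparing position by position, 4 residues differ: 2 (E/F), 3 (E/H), 4 (R/E), 6 (M/Q).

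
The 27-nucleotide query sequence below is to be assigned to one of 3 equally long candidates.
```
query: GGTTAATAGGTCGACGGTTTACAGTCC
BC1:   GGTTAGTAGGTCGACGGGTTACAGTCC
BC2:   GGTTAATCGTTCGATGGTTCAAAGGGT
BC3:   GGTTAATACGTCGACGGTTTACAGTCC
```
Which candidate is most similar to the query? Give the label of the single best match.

Hamming distances to query — BC1: 2; BC2: 8; BC3: 1.
Smallest is BC3 with 1 mismatch.

BC3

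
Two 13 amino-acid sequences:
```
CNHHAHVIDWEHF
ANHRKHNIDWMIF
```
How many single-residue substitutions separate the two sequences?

Comparing position by position, 6 residues differ: 1 (C/A), 4 (H/R), 5 (A/K), 7 (V/N), 11 (E/M), 12 (H/I).

6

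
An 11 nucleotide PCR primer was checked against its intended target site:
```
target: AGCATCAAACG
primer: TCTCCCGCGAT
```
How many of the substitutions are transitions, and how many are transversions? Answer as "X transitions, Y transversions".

4 transitions, 6 transversions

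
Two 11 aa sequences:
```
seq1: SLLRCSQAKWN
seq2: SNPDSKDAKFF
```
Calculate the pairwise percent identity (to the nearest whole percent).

8 positions differ (2, 3, 4, 5, 6, 7, 10, 11), so 3 of 11 match: 3/11 = 27.27%.

27%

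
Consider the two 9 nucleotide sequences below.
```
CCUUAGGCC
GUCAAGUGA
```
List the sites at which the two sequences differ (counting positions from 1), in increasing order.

Differences at site 1 (C→G), site 2 (C→U), site 3 (U→C), site 4 (U→A), site 7 (G→U), site 8 (C→G), site 9 (C→A).

1, 2, 3, 4, 7, 8, 9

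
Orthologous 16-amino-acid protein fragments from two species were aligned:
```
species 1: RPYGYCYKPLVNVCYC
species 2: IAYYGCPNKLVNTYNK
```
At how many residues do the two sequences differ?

11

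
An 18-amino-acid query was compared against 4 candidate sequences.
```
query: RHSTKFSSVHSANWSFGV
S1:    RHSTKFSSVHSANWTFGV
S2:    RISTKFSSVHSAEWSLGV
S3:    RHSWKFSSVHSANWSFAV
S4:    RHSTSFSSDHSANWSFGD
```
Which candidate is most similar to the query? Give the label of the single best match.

Hamming distances to query — S1: 1; S2: 3; S3: 2; S4: 3.
Smallest is S1 with 1 mismatch.

S1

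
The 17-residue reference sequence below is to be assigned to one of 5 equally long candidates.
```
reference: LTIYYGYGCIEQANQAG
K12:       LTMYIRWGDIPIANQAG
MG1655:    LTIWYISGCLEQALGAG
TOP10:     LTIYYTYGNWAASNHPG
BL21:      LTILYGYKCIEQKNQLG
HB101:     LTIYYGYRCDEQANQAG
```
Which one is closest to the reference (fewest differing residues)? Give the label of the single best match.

HB101

K12 differs at 7 residues; MG1655 differs at 6 residues; TOP10 differs at 8 residues; BL21 differs at 4 residues; HB101 differs at 2 residues. The closest is HB101.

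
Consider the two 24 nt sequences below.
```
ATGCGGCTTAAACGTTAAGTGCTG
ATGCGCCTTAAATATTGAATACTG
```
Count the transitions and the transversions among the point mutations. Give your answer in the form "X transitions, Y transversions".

5 transitions, 1 transversion

Transitions (purine↔purine or pyrimidine↔pyrimidine): 13 C→T, 14 G→A, 17 A→G, 19 G→A, 21 G→A.
Transversions (purine↔pyrimidine): 6 G→C.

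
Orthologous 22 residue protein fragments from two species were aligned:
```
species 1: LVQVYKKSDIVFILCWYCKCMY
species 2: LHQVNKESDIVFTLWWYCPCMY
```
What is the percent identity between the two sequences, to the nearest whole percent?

73%

6 positions differ (2, 5, 7, 13, 15, 19), so 16 of 22 match: 16/22 = 72.73%.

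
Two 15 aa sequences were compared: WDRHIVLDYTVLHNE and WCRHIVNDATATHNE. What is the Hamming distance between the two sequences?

5

Mismatches (1-based): position 2: D→C; position 7: L→N; position 9: Y→A; position 11: V→A; position 12: L→T.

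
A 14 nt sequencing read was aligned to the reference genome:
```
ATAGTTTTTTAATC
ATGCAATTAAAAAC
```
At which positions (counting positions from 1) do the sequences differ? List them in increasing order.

3, 4, 5, 6, 9, 10, 13

Differences at position 3 (A→G), position 4 (G→C), position 5 (T→A), position 6 (T→A), position 9 (T→A), position 10 (T→A), position 13 (T→A).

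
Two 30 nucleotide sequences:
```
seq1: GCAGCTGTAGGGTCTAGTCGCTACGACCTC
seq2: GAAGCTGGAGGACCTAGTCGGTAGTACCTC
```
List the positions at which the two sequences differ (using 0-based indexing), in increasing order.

Differences at position 1 (C→A), position 7 (T→G), position 11 (G→A), position 12 (T→C), position 20 (C→G), position 23 (C→G), position 24 (G→T).

1, 7, 11, 12, 20, 23, 24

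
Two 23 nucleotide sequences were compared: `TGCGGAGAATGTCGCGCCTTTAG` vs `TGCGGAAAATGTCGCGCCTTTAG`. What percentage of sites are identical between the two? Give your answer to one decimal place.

95.7%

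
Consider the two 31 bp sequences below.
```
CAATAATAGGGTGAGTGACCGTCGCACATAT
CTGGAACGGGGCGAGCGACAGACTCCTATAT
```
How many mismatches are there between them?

12

Comparing position by position, 12 bases differ: 2 (A/T), 3 (A/G), 4 (T/G), 7 (T/C), 8 (A/G), 12 (T/C), 16 (T/C), 20 (C/A), 22 (T/A), 24 (G/T), 26 (A/C), 27 (C/T).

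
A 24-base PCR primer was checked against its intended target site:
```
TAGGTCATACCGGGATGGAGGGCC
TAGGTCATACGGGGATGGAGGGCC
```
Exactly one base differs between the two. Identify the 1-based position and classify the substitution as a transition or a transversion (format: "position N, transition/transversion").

position 11, transversion

Position 11 changes C→G. C is a pyrimidine and G is a purine, so this is a transversion.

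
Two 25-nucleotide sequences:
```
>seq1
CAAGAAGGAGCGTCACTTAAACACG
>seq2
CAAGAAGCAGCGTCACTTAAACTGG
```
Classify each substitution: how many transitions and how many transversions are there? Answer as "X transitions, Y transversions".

0 transitions, 3 transversions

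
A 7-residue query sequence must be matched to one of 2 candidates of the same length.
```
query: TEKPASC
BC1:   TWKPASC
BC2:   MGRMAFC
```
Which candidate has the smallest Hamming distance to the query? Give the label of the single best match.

BC1 differs at 1 position; BC2 differs at 5 positions. The closest is BC1.

BC1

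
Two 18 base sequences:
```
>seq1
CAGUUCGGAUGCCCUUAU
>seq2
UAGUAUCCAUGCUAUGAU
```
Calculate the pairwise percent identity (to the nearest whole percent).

8 positions differ (1, 5, 6, 7, 8, 13, 14, 16), so 10 of 18 match: 10/18 = 55.56%.

56%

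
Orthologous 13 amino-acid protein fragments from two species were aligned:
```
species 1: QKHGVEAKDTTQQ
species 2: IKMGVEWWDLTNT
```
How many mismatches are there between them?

The sequences differ at residues 1, 3, 7, 8, 10, 12, 13 (1-based) — 7 in total.

7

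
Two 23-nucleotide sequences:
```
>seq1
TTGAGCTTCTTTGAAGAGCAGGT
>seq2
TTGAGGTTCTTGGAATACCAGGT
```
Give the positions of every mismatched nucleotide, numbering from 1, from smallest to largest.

Scanning 1-based: 6: C/G; 12: T/G; 16: G/T; 18: G/C.

6, 12, 16, 18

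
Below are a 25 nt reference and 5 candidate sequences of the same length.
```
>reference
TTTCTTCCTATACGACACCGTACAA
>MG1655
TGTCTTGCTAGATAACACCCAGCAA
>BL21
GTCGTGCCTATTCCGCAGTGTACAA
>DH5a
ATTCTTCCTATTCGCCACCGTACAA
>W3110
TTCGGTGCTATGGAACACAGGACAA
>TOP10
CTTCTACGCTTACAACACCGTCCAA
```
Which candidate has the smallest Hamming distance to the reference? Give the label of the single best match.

DH5a

Hamming distances to reference — MG1655: 8; BL21: 9; DH5a: 3; W3110: 9; TOP10: 7.
Smallest is DH5a with 3 mismatches.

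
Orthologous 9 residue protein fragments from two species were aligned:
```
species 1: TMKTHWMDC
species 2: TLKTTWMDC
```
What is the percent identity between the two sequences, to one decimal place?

Mismatches at positions 2, 5 (1-based): 2 of 9.
Identical positions: 7/9 = 77.78% → 77.8%.

77.8%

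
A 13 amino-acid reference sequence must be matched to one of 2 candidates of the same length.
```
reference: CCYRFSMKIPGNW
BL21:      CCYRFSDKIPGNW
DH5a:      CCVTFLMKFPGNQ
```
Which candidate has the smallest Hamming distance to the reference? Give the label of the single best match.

BL21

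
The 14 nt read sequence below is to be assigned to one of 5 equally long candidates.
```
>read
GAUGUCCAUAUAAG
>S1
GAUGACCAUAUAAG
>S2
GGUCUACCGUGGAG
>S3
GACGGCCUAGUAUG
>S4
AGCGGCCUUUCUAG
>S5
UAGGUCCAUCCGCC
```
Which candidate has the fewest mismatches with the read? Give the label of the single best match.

S1

S1 differs at 1 position; S2 differs at 8 positions; S3 differs at 6 positions; S4 differs at 8 positions; S5 differs at 7 positions. The closest is S1.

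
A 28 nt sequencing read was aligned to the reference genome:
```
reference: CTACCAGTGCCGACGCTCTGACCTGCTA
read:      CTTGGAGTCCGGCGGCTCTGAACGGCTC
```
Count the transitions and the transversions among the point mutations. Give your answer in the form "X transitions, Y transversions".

0 transitions, 10 transversions

Mismatches (1-based):
site 3: A→T (purine→pyrimidine, transversion)
site 4: C→G (pyrimidine→purine, transversion)
site 5: C→G (pyrimidine→purine, transversion)
site 9: G→C (purine→pyrimidine, transversion)
site 11: C→G (pyrimidine→purine, transversion)
site 13: A→C (purine→pyrimidine, transversion)
site 14: C→G (pyrimidine→purine, transversion)
site 22: C→A (pyrimidine→purine, transversion)
site 24: T→G (pyrimidine→purine, transversion)
site 28: A→C (purine→pyrimidine, transversion)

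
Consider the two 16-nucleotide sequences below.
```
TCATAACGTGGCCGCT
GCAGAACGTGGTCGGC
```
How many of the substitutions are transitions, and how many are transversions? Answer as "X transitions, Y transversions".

2 transitions, 3 transversions

Mismatches (1-based):
site 1: T→G (pyrimidine→purine, transversion)
site 4: T→G (pyrimidine→purine, transversion)
site 12: C→T (pyrimidine→pyrimidine, transition)
site 15: C→G (pyrimidine→purine, transversion)
site 16: T→C (pyrimidine→pyrimidine, transition)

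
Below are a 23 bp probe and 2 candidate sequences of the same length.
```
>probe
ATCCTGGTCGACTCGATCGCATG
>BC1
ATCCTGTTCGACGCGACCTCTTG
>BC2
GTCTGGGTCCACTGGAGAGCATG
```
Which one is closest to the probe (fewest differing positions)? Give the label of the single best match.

Hamming distances to probe — BC1: 5; BC2: 7.
Smallest is BC1 with 5 mismatches.

BC1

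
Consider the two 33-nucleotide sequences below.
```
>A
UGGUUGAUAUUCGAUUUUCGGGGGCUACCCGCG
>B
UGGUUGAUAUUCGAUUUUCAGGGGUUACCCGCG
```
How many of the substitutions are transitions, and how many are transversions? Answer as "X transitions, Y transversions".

2 transitions, 0 transversions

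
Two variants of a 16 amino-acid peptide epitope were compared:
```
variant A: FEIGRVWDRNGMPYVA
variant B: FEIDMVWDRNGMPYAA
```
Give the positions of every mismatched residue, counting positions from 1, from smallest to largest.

4, 5, 15

Differences at position 4 (G→D), position 5 (R→M), position 15 (V→A).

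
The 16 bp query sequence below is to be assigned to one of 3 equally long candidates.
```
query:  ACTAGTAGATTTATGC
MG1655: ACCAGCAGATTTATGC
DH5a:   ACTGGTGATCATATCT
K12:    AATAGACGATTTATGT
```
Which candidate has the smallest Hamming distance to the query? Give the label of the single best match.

MG1655

MG1655 differs at 2 bases; DH5a differs at 8 bases; K12 differs at 4 bases. The closest is MG1655.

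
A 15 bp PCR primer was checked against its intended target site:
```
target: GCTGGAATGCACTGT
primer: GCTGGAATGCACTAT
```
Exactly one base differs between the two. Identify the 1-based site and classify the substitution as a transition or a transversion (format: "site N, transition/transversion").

site 14, transition

Site 14 changes G→A. G is a purine and A is a purine, so this is a transition.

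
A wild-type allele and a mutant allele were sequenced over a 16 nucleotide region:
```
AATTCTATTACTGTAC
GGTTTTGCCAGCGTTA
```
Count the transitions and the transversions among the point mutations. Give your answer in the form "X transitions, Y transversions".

Transitions (purine↔purine or pyrimidine↔pyrimidine): 1 A→G, 2 A→G, 5 C→T, 7 A→G, 8 T→C, 9 T→C, 12 T→C.
Transversions (purine↔pyrimidine): 11 C→G, 15 A→T, 16 C→A.

7 transitions, 3 transversions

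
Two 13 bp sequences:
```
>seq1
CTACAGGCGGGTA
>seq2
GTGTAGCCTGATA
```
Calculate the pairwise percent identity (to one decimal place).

6 positions differ (1, 3, 4, 7, 9, 11), so 7 of 13 match: 7/13 = 53.85%.

53.8%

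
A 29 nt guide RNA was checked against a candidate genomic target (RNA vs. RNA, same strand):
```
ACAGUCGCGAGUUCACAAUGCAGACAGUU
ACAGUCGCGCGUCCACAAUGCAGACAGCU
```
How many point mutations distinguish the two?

3

Mismatches (1-based): base 10: A→C; base 13: U→C; base 28: U→C.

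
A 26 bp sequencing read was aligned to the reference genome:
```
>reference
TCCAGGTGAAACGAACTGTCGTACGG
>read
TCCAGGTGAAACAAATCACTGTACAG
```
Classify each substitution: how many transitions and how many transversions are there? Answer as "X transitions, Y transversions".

7 transitions, 0 transversions

Transitions (purine↔purine or pyrimidine↔pyrimidine): 13 G→A, 16 C→T, 17 T→C, 18 G→A, 19 T→C, 20 C→T, 25 G→A.
Transversions (purine↔pyrimidine): none.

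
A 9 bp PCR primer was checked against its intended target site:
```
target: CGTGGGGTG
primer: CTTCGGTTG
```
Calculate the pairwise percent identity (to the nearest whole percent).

Mismatches at positions 2, 4, 7 (1-based): 3 of 9.
Identical positions: 6/9 = 66.67% → 67%.

67%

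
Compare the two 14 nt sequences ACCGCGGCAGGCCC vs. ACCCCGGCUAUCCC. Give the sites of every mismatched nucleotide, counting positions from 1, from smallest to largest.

4, 9, 10, 11

Differences at site 4 (G→C), site 9 (A→U), site 10 (G→A), site 11 (G→U).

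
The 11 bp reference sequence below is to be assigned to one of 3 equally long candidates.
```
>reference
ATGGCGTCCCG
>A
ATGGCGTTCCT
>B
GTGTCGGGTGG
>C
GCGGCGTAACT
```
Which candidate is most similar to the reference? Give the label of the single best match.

A

Hamming distances to reference — A: 2; B: 6; C: 5.
Smallest is A with 2 mismatches.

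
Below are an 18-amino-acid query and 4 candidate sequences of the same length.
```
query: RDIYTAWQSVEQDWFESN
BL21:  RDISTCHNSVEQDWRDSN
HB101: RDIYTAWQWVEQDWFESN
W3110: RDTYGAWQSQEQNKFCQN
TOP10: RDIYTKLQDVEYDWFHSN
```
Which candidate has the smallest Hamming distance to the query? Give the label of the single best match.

HB101

BL21 differs at 6 residues; HB101 differs at 1 residue; W3110 differs at 7 residues; TOP10 differs at 5 residues. The closest is HB101.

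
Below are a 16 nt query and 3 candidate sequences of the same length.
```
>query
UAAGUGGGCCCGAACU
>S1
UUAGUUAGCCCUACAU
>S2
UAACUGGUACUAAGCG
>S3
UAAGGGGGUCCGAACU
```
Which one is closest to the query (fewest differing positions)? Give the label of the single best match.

S3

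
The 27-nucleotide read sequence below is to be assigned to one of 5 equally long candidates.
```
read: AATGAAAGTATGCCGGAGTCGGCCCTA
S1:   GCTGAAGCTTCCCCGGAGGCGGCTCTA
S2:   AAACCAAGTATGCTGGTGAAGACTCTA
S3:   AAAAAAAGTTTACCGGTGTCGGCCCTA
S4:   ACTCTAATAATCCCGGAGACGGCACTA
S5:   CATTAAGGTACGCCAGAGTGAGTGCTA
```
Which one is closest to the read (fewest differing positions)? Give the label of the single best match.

S1 differs at 9 positions; S2 differs at 9 positions; S3 differs at 5 positions; S4 differs at 8 positions; S5 differs at 9 positions. The closest is S3.

S3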